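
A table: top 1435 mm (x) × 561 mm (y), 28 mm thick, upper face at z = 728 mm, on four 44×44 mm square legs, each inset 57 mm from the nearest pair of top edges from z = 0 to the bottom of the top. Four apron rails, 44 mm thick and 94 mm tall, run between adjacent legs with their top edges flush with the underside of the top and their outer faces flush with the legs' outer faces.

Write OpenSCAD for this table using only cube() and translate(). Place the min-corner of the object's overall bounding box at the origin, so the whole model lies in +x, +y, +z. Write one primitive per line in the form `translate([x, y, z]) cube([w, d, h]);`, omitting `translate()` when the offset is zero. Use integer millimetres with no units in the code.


translate([0, 0, 700]) cube([1435, 561, 28]);
translate([57, 57, 0]) cube([44, 44, 700]);
translate([1334, 57, 0]) cube([44, 44, 700]);
translate([57, 460, 0]) cube([44, 44, 700]);
translate([1334, 460, 0]) cube([44, 44, 700]);
translate([101, 57, 606]) cube([1233, 44, 94]);
translate([101, 460, 606]) cube([1233, 44, 94]);
translate([57, 101, 606]) cube([44, 359, 94]);
translate([1334, 101, 606]) cube([44, 359, 94]);


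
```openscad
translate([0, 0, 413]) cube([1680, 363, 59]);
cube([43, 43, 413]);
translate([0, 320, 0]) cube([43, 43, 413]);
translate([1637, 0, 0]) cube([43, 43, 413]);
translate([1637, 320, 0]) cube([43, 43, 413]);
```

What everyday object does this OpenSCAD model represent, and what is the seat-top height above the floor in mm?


A bench. The seat-top height is 472 mm.

A long slab on four corner posts — a bench. The slab sits at z = 413 with thickness 59, so the top is 413 + 59 = 472 mm.


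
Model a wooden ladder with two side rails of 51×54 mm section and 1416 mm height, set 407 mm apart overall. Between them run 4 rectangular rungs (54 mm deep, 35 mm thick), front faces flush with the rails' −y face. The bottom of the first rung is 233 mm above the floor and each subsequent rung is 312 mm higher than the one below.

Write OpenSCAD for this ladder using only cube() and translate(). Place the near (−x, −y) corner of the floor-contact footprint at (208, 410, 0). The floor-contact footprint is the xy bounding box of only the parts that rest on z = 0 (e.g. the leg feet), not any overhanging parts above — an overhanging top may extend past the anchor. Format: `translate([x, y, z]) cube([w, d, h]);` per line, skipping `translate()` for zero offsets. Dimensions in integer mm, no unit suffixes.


// rung span = 407 - 2*51 = 305
// rung[k] z = 233 + k*312
translate([208, 410, 0]) cube([51, 54, 1416]);
translate([564, 410, 0]) cube([51, 54, 1416]);
translate([259, 410, 233]) cube([305, 54, 35]);
translate([259, 410, 545]) cube([305, 54, 35]);
translate([259, 410, 857]) cube([305, 54, 35]);
translate([259, 410, 1169]) cube([305, 54, 35]);


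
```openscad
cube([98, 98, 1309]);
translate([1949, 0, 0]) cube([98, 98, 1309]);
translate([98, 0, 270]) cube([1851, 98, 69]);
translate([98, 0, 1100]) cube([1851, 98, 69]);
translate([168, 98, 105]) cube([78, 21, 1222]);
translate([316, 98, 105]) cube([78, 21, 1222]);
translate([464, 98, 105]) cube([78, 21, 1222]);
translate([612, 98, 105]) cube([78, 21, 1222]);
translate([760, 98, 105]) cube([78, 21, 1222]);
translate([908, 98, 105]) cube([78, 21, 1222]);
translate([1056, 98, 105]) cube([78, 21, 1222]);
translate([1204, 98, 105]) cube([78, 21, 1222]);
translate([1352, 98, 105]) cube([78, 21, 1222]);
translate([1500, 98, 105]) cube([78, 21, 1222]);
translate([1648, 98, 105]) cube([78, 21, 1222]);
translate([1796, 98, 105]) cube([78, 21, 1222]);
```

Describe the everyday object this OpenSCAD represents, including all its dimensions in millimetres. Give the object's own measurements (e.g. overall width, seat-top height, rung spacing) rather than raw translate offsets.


A fence section. Two 98×98 mm posts, 1309 mm tall, stand on the floor with a clear span of 1851 mm between their inner faces. Two horizontal rails of 98×69 mm section span the gap between the posts with their undersides at z = 270 mm and z = 1100 mm, flush with the posts' −y face. 12 pickets, each 78 mm wide, 21 mm thick and 1222 mm tall, are fixed to the +y face of the rails with their bottoms at z = 105 mm, spaced across the span with a 70 mm gap after the −x post and between neighbouring pickets, with 75 mm left before the +x post.


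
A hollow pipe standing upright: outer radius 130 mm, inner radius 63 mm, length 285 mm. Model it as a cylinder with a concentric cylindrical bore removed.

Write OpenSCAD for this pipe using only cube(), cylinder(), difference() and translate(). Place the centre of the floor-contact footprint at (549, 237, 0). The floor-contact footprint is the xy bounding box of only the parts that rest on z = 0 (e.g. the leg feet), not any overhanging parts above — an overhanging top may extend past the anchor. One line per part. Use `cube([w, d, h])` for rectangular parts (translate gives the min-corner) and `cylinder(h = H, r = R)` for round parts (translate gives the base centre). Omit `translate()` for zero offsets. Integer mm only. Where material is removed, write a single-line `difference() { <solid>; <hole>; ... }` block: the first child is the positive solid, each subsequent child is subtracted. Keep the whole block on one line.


difference() { translate([549, 237, 0]) cylinder(h = 285, r = 130); translate([549, 237, 0]) cylinder(h = 285, r = 63); }


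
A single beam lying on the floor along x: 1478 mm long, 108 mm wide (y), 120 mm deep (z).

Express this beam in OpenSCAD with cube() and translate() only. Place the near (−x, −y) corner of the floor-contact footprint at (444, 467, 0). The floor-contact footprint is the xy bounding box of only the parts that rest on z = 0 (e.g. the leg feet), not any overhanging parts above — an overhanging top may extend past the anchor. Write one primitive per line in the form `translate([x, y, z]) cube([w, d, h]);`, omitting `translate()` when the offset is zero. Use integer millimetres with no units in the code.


translate([444, 467, 0]) cube([1478, 108, 120]);


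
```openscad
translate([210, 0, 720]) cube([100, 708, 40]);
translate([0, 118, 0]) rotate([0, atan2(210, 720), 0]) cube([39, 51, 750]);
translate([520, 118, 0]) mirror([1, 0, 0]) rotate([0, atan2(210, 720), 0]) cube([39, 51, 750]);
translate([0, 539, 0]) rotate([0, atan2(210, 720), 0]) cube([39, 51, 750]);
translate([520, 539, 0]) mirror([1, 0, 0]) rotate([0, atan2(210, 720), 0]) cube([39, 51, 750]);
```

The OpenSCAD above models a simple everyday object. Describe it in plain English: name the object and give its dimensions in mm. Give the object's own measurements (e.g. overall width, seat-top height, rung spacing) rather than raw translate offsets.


A sawhorse. A 100×708×40 mm beam (x, y, z) sits on two A-frame leg pairs. Each pair is two raked legs of 39×51 mm section (51 mm along y) splaying symmetrically in x. Each leg rises 720 mm vertically over 210 mm of horizontal reach and is 750 mm long along its own axis. Every leg's outer bottom edge rests on the floor and its outer top edge meets a bottom edge of the beam — the left legs (tilting toward +x) meet the beam's −x bottom edge, the right legs (their mirror images, tilting toward −x) meet its +x bottom edge — so the leg tops tuck under the beam, the beam's underside is 720 mm above the floor, and the feet are 520 mm apart outside-to-outside with the beam centred between them. The two leg pairs are set in 118 mm from either end of the beam.


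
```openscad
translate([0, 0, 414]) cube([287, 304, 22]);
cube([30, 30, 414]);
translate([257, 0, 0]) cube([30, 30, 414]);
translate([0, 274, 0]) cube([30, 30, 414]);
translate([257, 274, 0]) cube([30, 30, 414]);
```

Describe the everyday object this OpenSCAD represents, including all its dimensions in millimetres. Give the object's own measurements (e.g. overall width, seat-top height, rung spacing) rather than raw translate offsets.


A four-legged stool. The seat is a 287×304×22 mm slab whose top surface is at z = 436 mm; four square legs, each 30×30 mm in cross-section, run from the floor (z = 0) to the underside of the seat, each flush with a corner of the seat.


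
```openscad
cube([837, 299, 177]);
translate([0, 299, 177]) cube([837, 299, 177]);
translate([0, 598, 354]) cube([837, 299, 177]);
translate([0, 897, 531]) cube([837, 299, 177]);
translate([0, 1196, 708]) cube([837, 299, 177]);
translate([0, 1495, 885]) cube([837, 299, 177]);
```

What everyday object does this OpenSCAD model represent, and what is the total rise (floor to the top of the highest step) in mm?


A staircase. The total rise is 1062 mm.

6 identical blocks, each offset up and back from the previous — a staircase. Each step is 177 mm tall and there are 6 of them, so the total rise is 6 × 177 = 1062 mm.


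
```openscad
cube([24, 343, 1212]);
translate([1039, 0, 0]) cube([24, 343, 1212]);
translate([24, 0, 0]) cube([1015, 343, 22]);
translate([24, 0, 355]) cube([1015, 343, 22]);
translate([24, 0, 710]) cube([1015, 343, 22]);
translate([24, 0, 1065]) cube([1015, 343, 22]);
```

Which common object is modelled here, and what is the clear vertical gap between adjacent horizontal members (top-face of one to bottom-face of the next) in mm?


A bookshelf. The clear shelf gap is 333 mm.

Two tall side panels with 4 horizontal boards between them — a bookshelf. The first two shelf undersides are at z = 0 and z = 355; with shelf thickness 22, the clear gap is 355 − 0 − 22 = 333 mm.


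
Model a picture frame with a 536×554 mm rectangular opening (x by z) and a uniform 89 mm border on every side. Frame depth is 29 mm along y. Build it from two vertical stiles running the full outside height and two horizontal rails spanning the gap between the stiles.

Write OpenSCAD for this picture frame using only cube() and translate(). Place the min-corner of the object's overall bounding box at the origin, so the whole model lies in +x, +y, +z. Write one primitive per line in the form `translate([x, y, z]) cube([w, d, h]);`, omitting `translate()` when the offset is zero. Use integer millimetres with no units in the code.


cube([89, 29, 732]);
translate([625, 0, 0]) cube([89, 29, 732]);
translate([89, 0, 0]) cube([536, 29, 89]);
translate([89, 0, 643]) cube([536, 29, 89]);


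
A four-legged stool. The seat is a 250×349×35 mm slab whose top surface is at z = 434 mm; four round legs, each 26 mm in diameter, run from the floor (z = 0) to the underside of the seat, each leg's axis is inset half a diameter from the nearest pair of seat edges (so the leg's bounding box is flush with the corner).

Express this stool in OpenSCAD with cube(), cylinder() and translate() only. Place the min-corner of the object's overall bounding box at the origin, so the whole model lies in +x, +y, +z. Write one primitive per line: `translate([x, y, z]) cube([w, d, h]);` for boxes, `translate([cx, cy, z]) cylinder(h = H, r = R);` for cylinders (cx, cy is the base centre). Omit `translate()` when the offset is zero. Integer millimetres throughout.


translate([0, 0, 399]) cube([250, 349, 35]);
translate([13, 13, 0]) cylinder(h = 399, r = 13);
translate([237, 13, 0]) cylinder(h = 399, r = 13);
translate([13, 336, 0]) cylinder(h = 399, r = 13);
translate([237, 336, 0]) cylinder(h = 399, r = 13);


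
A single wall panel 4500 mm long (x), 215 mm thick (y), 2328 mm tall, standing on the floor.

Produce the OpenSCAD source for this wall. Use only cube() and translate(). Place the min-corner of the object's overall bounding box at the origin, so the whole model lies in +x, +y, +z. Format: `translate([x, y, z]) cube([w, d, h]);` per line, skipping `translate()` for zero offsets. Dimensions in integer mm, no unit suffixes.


cube([4500, 215, 2328]);


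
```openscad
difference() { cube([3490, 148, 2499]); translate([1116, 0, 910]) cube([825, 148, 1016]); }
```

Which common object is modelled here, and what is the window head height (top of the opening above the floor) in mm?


A wall with a window opening. The window head height is 1926 mm.

A wall with a rectangular opening subtracted — a window. Sill at z = 910, opening 1016 mm tall, so the head is at 910 + 1016 = 1926 mm.


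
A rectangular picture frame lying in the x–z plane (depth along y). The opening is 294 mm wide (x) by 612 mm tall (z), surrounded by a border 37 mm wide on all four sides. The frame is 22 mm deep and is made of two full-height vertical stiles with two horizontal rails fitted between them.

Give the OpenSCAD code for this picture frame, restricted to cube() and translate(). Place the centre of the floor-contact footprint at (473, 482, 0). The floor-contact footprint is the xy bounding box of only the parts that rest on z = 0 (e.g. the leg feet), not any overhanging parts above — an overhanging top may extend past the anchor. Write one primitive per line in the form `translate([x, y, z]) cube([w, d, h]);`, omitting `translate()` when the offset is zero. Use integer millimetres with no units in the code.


translate([289, 471, 0]) cube([37, 22, 686]);
translate([620, 471, 0]) cube([37, 22, 686]);
translate([326, 471, 0]) cube([294, 22, 37]);
translate([326, 471, 649]) cube([294, 22, 37]);


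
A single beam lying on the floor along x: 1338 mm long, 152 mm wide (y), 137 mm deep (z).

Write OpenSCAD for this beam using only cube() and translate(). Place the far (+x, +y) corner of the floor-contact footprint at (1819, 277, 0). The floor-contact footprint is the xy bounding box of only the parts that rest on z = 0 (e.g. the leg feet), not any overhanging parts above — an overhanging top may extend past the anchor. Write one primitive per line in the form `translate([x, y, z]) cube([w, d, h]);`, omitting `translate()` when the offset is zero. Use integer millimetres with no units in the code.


translate([481, 125, 0]) cube([1338, 152, 137]);


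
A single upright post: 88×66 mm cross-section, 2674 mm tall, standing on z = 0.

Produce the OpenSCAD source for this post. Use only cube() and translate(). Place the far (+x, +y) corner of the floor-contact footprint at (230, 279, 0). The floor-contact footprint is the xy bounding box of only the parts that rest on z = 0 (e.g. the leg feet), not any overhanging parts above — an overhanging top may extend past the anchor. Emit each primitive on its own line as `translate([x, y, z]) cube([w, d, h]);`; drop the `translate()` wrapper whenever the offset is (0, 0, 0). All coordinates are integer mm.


translate([142, 213, 0]) cube([88, 66, 2674]);


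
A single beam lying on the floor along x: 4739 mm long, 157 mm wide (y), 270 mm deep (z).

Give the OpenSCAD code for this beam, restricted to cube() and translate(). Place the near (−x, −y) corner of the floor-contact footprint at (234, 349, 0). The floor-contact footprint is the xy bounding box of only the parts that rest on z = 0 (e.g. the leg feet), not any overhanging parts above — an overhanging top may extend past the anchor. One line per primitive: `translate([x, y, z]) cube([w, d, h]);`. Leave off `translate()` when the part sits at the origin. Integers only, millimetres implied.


translate([234, 349, 0]) cube([4739, 157, 270]);


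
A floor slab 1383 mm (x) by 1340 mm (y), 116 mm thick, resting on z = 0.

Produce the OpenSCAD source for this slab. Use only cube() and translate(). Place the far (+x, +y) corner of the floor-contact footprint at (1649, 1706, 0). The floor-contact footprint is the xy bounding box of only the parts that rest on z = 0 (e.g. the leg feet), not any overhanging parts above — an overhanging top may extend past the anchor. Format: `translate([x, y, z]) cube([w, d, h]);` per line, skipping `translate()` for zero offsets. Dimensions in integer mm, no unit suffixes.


translate([266, 366, 0]) cube([1383, 1340, 116]);


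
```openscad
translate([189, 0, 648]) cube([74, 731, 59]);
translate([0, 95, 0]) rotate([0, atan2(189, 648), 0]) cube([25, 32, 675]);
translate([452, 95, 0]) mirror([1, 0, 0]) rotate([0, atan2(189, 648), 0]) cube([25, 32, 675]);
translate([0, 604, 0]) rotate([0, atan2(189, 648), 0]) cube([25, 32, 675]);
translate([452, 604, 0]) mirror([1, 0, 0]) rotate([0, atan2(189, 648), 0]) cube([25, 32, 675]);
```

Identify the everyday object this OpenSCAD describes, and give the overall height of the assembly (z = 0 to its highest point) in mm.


A sawhorse. The overall height is 707 mm.

A beam across two mirrored pairs of raked legs — a sawhorse. The beam's underside is at z = 648 (matching the legs' vertical rise in atan2(189, 648)) and the beam is 59 mm tall, so its top is at 648 + 59 = 707 mm. The raked legs top out at the beam's underside, so that is the highest point.


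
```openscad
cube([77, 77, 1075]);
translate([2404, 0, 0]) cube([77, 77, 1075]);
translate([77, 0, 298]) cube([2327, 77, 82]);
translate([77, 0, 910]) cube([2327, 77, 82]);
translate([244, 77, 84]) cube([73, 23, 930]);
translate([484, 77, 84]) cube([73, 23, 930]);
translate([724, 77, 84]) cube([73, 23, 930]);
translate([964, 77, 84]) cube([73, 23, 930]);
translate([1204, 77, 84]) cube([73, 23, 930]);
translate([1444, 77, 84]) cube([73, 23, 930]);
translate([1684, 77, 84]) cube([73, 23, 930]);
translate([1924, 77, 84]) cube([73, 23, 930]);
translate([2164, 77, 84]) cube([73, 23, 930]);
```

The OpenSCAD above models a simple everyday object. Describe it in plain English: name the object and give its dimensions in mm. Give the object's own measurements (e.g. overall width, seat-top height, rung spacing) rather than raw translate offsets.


A fence section. Two 77×77 mm posts, 1075 mm tall, stand on the floor with a clear span of 2327 mm between their inner faces. Two horizontal rails of 77×82 mm section span the gap between the posts with their undersides at z = 298 mm and z = 910 mm, flush with the posts' −y face. 9 pickets, each 73 mm wide, 23 mm thick and 930 mm tall, are fixed to the +y face of the rails with their bottoms at z = 84 mm, spaced across the span with a 167 mm gap after the −x post and between neighbouring pickets and before the +x post.


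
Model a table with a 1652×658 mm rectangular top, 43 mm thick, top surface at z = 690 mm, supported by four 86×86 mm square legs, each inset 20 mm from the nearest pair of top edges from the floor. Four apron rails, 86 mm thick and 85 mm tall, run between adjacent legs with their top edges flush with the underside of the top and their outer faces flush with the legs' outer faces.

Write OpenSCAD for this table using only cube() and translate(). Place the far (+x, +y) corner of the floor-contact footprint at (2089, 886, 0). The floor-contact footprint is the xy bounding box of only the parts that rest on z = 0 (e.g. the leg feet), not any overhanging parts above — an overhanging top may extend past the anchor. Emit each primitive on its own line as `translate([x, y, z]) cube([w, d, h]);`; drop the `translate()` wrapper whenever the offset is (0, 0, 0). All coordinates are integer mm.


// leg_h = 690 - 43 = 647
// apron z = 647 - 85 = 562
translate([457, 248, 647]) cube([1652, 658, 43]);
translate([477, 268, 0]) cube([86, 86, 647]);
translate([2003, 268, 0]) cube([86, 86, 647]);
translate([477, 800, 0]) cube([86, 86, 647]);
translate([2003, 800, 0]) cube([86, 86, 647]);
translate([563, 268, 562]) cube([1440, 86, 85]);
translate([563, 800, 562]) cube([1440, 86, 85]);
translate([477, 354, 562]) cube([86, 446, 85]);
translate([2003, 354, 562]) cube([86, 446, 85]);


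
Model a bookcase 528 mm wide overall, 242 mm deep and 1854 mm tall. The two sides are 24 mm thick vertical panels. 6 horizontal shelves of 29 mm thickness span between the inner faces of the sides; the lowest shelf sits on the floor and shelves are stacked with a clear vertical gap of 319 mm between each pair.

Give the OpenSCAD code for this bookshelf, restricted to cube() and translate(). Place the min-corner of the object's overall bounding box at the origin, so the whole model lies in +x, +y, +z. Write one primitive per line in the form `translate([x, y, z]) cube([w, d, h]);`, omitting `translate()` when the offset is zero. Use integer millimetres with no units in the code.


cube([24, 242, 1854]);
translate([504, 0, 0]) cube([24, 242, 1854]);
translate([24, 0, 0]) cube([480, 242, 29]);
translate([24, 0, 348]) cube([480, 242, 29]);
translate([24, 0, 696]) cube([480, 242, 29]);
translate([24, 0, 1044]) cube([480, 242, 29]);
translate([24, 0, 1392]) cube([480, 242, 29]);
translate([24, 0, 1740]) cube([480, 242, 29]);


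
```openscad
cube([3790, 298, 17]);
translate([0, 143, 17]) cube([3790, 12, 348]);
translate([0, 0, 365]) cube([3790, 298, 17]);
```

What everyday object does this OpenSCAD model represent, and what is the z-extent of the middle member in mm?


An I-beam. The web height is 348 mm.

Two wide flanges with a thin centred web — an I-beam. Overall 382 mm minus two 17 mm flanges gives a web of 382 − 2·17 = 348 mm.


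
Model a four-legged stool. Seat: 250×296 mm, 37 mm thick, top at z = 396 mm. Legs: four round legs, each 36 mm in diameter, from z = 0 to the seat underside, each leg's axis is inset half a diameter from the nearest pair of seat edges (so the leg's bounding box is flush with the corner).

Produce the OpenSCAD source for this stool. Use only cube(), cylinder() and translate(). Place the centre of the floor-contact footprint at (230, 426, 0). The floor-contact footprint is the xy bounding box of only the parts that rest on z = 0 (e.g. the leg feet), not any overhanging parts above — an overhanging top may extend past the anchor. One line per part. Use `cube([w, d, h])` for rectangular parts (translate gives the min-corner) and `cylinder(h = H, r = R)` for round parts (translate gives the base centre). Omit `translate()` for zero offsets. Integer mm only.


translate([105, 278, 359]) cube([250, 296, 37]);
translate([123, 296, 0]) cylinder(h = 359, r = 18);
translate([337, 296, 0]) cylinder(h = 359, r = 18);
translate([123, 556, 0]) cylinder(h = 359, r = 18);
translate([337, 556, 0]) cylinder(h = 359, r = 18);


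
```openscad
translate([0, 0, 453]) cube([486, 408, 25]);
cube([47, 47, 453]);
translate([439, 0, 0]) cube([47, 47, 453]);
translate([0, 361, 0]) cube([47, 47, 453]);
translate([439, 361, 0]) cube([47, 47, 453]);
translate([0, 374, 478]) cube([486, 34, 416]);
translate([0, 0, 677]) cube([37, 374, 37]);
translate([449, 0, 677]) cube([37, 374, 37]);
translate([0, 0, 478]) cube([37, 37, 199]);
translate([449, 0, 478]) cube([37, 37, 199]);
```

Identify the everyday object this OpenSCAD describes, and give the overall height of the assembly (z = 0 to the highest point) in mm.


A chair. The overall height is 894 mm.

A slab on four corner posts with a tall panel at the back — a chair. The seat slab sits at z = 453 with thickness 25, and the 416 mm backrest starts at the seat top, so the overall height is 453 + 25 + 416 = 894 mm.


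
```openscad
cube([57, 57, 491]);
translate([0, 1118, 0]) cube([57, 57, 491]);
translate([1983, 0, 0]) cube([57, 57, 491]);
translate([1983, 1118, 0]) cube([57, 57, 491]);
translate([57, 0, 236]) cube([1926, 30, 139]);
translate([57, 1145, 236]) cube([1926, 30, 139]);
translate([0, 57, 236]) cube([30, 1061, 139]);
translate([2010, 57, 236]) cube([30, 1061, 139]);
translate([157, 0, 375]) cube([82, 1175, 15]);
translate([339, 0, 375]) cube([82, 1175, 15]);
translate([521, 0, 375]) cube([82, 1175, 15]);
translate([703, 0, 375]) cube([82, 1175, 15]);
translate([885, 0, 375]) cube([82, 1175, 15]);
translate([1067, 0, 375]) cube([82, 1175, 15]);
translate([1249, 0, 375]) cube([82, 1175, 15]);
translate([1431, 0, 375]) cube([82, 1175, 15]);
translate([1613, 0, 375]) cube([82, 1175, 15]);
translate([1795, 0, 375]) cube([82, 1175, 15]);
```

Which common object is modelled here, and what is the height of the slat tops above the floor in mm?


A bed frame. The slat-top height is 390 mm.

Four posts, four rails, and a row of slats — a bed frame. Slats sit on the rails at z = 236 + 139 = 375; with slat thickness 15, the top is 390 mm.


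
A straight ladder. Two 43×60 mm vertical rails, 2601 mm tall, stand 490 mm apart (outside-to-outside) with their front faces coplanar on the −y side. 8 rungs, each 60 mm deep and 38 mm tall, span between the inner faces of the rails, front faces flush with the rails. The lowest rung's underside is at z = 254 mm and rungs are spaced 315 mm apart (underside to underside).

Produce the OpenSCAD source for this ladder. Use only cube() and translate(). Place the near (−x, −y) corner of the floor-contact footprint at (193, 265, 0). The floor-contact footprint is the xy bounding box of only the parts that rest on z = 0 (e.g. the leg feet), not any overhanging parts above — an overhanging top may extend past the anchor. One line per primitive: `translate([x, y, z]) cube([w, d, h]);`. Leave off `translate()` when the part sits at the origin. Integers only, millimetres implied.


translate([193, 265, 0]) cube([43, 60, 2601]);
translate([640, 265, 0]) cube([43, 60, 2601]);
translate([236, 265, 254]) cube([404, 60, 38]);
translate([236, 265, 569]) cube([404, 60, 38]);
translate([236, 265, 884]) cube([404, 60, 38]);
translate([236, 265, 1199]) cube([404, 60, 38]);
translate([236, 265, 1514]) cube([404, 60, 38]);
translate([236, 265, 1829]) cube([404, 60, 38]);
translate([236, 265, 2144]) cube([404, 60, 38]);
translate([236, 265, 2459]) cube([404, 60, 38]);


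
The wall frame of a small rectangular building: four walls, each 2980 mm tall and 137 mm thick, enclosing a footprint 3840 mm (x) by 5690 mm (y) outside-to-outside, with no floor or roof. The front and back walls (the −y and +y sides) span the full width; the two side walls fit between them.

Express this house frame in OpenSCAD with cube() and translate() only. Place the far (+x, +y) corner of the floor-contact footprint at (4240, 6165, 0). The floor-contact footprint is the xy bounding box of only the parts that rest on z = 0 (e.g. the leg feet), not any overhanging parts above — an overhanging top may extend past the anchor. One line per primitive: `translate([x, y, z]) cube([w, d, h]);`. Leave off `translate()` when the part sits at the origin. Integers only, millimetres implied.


translate([400, 475, 0]) cube([3840, 137, 2980]);
translate([400, 6028, 0]) cube([3840, 137, 2980]);
translate([400, 612, 0]) cube([137, 5416, 2980]);
translate([4103, 612, 0]) cube([137, 5416, 2980]);


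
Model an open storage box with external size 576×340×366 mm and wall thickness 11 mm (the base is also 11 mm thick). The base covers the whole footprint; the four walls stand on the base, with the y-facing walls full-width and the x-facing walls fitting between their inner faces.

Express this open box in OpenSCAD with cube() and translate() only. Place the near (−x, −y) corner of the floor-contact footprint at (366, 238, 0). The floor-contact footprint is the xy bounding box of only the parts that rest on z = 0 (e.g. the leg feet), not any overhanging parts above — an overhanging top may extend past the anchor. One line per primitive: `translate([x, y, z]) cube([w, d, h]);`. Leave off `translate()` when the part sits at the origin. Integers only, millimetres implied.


translate([366, 238, 0]) cube([576, 340, 11]);
translate([366, 238, 11]) cube([576, 11, 355]);
translate([366, 567, 11]) cube([576, 11, 355]);
translate([366, 249, 11]) cube([11, 318, 355]);
translate([931, 249, 11]) cube([11, 318, 355]);


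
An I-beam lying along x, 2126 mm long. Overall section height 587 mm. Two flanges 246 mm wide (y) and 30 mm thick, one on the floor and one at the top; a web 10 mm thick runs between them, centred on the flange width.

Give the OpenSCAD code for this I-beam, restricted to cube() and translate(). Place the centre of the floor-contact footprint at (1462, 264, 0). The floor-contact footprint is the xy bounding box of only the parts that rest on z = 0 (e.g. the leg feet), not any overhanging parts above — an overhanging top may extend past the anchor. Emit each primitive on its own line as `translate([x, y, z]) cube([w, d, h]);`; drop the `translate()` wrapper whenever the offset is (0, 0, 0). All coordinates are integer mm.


translate([399, 141, 0]) cube([2126, 246, 30]);
translate([399, 259, 30]) cube([2126, 10, 527]);
translate([399, 141, 557]) cube([2126, 246, 30]);


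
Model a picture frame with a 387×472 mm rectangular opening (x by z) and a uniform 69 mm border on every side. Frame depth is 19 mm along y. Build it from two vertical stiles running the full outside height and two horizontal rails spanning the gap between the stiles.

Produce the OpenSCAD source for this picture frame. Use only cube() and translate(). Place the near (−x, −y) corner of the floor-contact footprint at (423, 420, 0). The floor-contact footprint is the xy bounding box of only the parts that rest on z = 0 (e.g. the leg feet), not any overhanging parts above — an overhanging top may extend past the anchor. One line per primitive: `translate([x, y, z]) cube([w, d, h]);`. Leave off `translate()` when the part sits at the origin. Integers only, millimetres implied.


translate([423, 420, 0]) cube([69, 19, 610]);
translate([879, 420, 0]) cube([69, 19, 610]);
translate([492, 420, 0]) cube([387, 19, 69]);
translate([492, 420, 541]) cube([387, 19, 69]);


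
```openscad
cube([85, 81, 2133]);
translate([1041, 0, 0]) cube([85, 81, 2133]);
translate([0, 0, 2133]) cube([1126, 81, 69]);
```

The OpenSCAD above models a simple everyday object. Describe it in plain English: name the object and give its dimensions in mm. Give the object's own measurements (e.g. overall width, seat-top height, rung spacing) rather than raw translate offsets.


A door frame. The clear opening is 956 mm wide and 2133 mm high. Two 85 mm wide jambs, 81 mm deep, stand either side of the opening from the floor to the top of the opening. A 69 mm thick head sits across the top of both jambs, spanning the full outside width of the frame.


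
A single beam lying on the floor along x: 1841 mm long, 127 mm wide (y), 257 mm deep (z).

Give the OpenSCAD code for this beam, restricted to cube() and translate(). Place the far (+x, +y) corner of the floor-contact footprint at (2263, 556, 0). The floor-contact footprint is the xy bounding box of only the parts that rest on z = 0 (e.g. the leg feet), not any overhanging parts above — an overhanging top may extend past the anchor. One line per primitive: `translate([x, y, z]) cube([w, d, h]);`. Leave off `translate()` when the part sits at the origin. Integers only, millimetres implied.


translate([422, 429, 0]) cube([1841, 127, 257]);


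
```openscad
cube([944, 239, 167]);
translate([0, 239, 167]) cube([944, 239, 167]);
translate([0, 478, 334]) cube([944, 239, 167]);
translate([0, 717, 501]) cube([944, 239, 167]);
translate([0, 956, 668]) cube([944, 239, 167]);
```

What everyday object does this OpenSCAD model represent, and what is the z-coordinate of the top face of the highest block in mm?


A staircase. The total rise is 835 mm.

5 identical blocks, each offset up and back from the previous — a staircase. Each step is 167 mm tall and there are 5 of them, so the total rise is 5 × 167 = 835 mm.


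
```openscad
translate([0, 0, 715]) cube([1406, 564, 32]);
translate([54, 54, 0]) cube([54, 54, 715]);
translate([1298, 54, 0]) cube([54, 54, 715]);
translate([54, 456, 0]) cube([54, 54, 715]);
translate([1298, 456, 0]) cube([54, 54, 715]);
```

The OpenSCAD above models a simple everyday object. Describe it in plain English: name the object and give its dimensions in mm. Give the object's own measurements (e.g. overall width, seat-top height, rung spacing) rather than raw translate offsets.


A table: top 1406 mm (x) × 564 mm (y), 32 mm thick, upper face at z = 747 mm, on four 54×54 mm square legs, each inset 54 mm from the nearest pair of top edges from z = 0 to the bottom of the top.


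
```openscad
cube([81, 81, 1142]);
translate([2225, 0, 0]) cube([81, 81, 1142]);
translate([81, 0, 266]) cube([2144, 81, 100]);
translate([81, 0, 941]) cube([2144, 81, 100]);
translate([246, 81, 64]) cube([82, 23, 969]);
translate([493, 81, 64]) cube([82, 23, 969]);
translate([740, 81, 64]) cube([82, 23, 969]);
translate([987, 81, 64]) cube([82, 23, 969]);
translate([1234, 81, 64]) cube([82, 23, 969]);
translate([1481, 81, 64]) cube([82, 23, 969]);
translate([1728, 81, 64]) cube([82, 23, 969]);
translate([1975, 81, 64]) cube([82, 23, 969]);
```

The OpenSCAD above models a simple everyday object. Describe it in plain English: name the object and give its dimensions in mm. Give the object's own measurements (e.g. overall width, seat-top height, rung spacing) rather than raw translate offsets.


A fence section. Two 81×81 mm posts, 1142 mm tall, stand on the floor with a clear span of 2144 mm between their inner faces. Two horizontal rails of 81×100 mm section span the gap between the posts with their undersides at z = 266 mm and z = 941 mm, flush with the posts' −y face. 8 pickets, each 82 mm wide, 23 mm thick and 969 mm tall, are fixed to the +y face of the rails with their bottoms at z = 64 mm, spaced across the span with a 165 mm gap after the −x post and between neighbouring pickets, with 168 mm left before the +x post.


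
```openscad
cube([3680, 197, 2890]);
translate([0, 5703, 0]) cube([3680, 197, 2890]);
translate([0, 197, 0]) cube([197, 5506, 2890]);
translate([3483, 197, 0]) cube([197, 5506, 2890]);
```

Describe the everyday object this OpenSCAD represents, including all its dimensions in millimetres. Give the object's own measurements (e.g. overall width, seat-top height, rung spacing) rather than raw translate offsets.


The wall frame of a small rectangular building: four walls, each 2890 mm tall and 197 mm thick, enclosing a footprint 3680 mm (x) by 5900 mm (y) outside-to-outside, with no floor or roof. The front and back walls (the −y and +y sides) span the full width; the two side walls fit between them.


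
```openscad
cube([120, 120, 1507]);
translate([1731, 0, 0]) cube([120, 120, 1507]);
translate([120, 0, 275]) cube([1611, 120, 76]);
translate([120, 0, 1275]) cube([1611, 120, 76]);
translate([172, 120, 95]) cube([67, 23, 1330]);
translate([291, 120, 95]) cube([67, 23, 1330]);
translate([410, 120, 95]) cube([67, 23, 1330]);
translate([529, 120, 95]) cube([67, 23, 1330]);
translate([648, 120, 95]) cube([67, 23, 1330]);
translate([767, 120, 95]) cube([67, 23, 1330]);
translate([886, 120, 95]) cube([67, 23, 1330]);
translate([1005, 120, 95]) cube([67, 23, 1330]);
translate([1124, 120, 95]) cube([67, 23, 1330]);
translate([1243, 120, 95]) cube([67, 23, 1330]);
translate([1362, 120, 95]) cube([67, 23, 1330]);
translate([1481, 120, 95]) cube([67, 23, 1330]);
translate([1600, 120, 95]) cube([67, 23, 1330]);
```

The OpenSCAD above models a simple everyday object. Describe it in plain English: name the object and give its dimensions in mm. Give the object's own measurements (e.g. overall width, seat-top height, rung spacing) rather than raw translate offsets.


A fence section. Two 120×120 mm posts, 1507 mm tall, stand on the floor with a clear span of 1611 mm between their inner faces. Two horizontal rails of 120×76 mm section span the gap between the posts with their undersides at z = 275 mm and z = 1275 mm, flush with the posts' −y face. 13 pickets, each 67 mm wide, 23 mm thick and 1330 mm tall, are fixed to the +y face of the rails with their bottoms at z = 95 mm, spaced across the span with a 52 mm gap after the −x post and between neighbouring pickets, with 64 mm left before the +x post.


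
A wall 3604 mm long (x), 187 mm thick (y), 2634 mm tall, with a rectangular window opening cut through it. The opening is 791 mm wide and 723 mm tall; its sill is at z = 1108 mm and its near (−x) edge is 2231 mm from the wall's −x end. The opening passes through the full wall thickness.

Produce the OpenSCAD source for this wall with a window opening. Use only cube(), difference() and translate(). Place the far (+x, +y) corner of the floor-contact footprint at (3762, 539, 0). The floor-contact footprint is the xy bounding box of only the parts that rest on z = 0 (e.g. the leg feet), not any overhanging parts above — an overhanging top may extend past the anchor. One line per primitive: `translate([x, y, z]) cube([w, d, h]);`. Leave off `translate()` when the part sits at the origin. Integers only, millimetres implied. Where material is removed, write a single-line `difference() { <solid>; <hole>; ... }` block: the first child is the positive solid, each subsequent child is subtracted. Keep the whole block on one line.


difference() { translate([158, 352, 0]) cube([3604, 187, 2634]); translate([2389, 352, 1108]) cube([791, 187, 723]); }


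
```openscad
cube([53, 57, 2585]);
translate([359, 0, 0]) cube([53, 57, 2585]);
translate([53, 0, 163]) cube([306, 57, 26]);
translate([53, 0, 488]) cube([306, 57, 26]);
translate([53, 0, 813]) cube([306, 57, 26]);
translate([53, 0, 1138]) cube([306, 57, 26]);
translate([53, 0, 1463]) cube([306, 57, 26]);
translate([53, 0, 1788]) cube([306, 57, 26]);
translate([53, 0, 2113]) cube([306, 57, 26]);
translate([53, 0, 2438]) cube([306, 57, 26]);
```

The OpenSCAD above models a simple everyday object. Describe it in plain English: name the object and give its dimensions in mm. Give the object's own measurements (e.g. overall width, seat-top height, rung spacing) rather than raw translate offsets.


A straight ladder. Two 53×57 mm vertical rails, 2585 mm tall, stand 412 mm apart (outside-to-outside) with their front faces coplanar on the −y side. 8 rungs, each 57 mm deep and 26 mm tall, span between the inner faces of the rails, front faces flush with the rails. The lowest rung's underside is at z = 163 mm and rungs are spaced 325 mm apart (underside to underside).


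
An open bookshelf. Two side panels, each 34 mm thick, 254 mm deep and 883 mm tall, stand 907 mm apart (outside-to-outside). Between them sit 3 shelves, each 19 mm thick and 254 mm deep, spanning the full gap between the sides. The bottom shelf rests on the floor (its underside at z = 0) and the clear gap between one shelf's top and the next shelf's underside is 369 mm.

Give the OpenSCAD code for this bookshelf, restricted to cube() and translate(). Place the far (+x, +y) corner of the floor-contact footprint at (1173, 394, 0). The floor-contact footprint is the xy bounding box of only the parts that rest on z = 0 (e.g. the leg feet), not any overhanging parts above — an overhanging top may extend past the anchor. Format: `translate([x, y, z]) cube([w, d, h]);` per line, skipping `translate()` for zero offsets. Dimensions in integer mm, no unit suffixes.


translate([266, 140, 0]) cube([34, 254, 883]);
translate([1139, 140, 0]) cube([34, 254, 883]);
translate([300, 140, 0]) cube([839, 254, 19]);
translate([300, 140, 388]) cube([839, 254, 19]);
translate([300, 140, 776]) cube([839, 254, 19]);


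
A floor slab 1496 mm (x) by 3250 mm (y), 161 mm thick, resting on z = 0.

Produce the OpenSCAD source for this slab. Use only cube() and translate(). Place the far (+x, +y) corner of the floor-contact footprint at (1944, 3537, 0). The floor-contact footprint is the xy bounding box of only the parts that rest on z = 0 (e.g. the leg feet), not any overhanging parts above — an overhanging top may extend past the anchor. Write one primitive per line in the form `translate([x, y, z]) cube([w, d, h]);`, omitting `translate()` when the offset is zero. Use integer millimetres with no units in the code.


translate([448, 287, 0]) cube([1496, 3250, 161]);


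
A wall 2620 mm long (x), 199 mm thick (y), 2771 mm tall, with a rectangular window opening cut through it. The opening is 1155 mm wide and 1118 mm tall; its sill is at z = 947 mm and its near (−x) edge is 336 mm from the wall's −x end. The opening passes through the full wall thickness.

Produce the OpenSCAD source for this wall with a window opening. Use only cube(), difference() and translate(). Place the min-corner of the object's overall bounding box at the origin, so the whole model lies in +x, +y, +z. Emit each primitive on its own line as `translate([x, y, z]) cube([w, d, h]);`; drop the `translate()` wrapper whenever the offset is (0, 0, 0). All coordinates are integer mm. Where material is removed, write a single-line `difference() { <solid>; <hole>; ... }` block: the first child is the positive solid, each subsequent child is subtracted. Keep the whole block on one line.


difference() { cube([2620, 199, 2771]); translate([336, 0, 947]) cube([1155, 199, 1118]); }
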